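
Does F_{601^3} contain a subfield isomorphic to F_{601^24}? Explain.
No: F_{601^24} is not a subfield of F_{601^3}

F_{p^m} embeds in F_{p^n} iff m | n. Here 24 ∤ 3 (since 3 = 0·24 + 3 with remainder 3 ≠ 0), so F_{601^24} is not a subfield of F_{601^3}. Equivalently: if it were, the tower law would give 24 = [F_{601^24}:F_601] dividing [F_{601^3}:F_601] = 3, contradiction.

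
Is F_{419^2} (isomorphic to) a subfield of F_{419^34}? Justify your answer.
Yes: F_{419^2} is a subfield of F_{419^34}

F_{p^m} embeds in F_{p^n} iff m | n (since F_{p^n} is the splitting field of x^(p^n) - x, and F_{p^m} ⊂ F_{p^n} forces p^n to be a power of p^m, i.e. m | n; conversely if m | n then every root of x^(p^m) - x is a root of x^(p^n) - x). Here 2 | 34 (since 34 = 17·2), so F_{419^2} is a subfield of F_{419^34}, and [F_{419^34} : F_{419^2}] = 34/2 = 17.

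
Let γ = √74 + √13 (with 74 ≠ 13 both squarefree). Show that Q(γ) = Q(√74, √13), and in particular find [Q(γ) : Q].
[Q(γ) : Q] = 4 (equivalently, Q(γ) = Q(√74, √13))

Obviously Q(γ) ⊆ Q(√74, √13), and [Q(√74, √13):Q] = 4 (since 74, 13 are distinct squarefree integers > 1 with 962 not a perfect square). To show equality we compute the minimal polynomial of γ. From γ = √74 + √13: γ^2 = 74 + 2√(962) + 13 = 87 + 2√(962), so γ^2 - 87 = 2√(962); squaring, (γ^2 - 87)^2 = 4·962, i.e. γ^4 - 174γ^2 + 7569 - 3848 = 0, i.e. γ^4 - 174γ^2 + 3721 = 0. So γ is a root of x^4 - 174x^2 + 3721. This polynomial is irreducible over Q: it has no rational root (each ±√74 ± √13 is irrational), and any factorization into two quadratics over Q would force √(962) ∈ Q (pairing opposite roots) or √74, √13 ∈ Q (other pairings), all impossible. Hence [Q(γ):Q] = 4 = [Q(√74, √13):Q], so Q(γ) = Q(√74, √13).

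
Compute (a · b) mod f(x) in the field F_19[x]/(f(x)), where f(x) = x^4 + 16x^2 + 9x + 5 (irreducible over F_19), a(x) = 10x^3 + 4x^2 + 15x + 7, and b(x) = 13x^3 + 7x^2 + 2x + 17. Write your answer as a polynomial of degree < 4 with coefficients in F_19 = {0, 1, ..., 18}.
a · b ≡ 7x^3 + 13x^2 + 4x + 13 (mod f(x))

Multiply in F_19[x]: a(x)·b(x) = (10x^3 + 4x^2 + 15x + 7)·(13x^3 + 7x^2 + 2x + 17) = 16x^6 + 8x^5 + 15x^4 + 13x^3 + 14x^2 + 3x + 5. This has degree ≥ 4, so divide by f(x) over F_19: 16x^6 + 8x^5 + 15x^4 + 13x^3 + 14x^2 + 3x + 5 = (16x^2 + 8x + 6)·(x^4 + 16x^2 + 9x + 5) + (7x^3 + 13x^2 + 4x + 13). Hence a·b ≡ 7x^3 + 13x^2 + 4x + 13 (mod f). (F_19[x]/(f) is a field with 19^4 = 130321 elements since f is irreducible of degree 4.)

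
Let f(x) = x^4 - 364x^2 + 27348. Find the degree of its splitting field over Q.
[K : Q] = 4

Solving the quadratic in x^2: x^2 = (364 ± √(364^2 - 4·27348))/2 = (364 ± √23104)/2 = (364 ± 152)/2, giving x^2 = 258 or x^2 = 106. So f(x) = (x^2 - 258)(x^2 - 106) and the roots of f are ±√258, ±√106. Hence the splitting field is K = Q(√258, √106). Since 258 and 106 are distinct squarefree integers > 1, their product 27348 is not a perfect square, so √106 ∉ Q(√258). By the tower law [K:Q] = [Q(√258,√106):Q(√258)] · [Q(√258):Q] = 2 · 2 = 4.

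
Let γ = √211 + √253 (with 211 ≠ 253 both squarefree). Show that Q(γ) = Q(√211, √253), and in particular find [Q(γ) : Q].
[Q(γ) : Q] = 4 (equivalently, Q(γ) = Q(√211, √253))

Obviously Q(γ) ⊆ Q(√211, √253), and [Q(√211, √253):Q] = 4 (since 211, 253 are distinct squarefree integers > 1 with 53383 not a perfect square). To show equality we compute the minimal polynomial of γ. From γ = √211 + √253: γ^2 = 211 + 2√(53383) + 253 = 464 + 2√(53383), so γ^2 - 464 = 2√(53383); squaring, (γ^2 - 464)^2 = 4·53383, i.e. γ^4 - 928γ^2 + 215296 - 213532 = 0, i.e. γ^4 - 928γ^2 + 1764 = 0. So γ is a root of x^4 - 928x^2 + 1764. This polynomial is irreducible over Q: it has no rational root (each ±√211 ± √253 is irrational), and any factorization into two quadratics over Q would force √(53383) ∈ Q (pairing opposite roots) or √211, √253 ∈ Q (other pairings), all impossible. Hence [Q(γ):Q] = 4 = [Q(√211, √253):Q], so Q(γ) = Q(√211, √253).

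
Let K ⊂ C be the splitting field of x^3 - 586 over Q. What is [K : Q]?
[K : Q] = 6

The roots of x^3 - 586 are ∛586, ω∛586, ω^2∛586 where ω = e^(2πi/3) is a primitive cube root of unity, so K = Q(∛586, ω). Now [Q(∛586):Q] = 3 (since 586 is not a perfect cube, x^3 - 586 is irreducible) and [Q(ω):Q] = 2. Both 2 and 3 divide [K:Q], and [K:Q] ≤ 3·2 = 6, so [K:Q] = 6. (Equivalently: Q(∛586) ⊂ R but ω ∉ R, so [K : Q(∛586)] = 2.)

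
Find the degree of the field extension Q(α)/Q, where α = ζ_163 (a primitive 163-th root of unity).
[Q(α):Q] = 162

The minimal polynomial of ζ_163 over Q is the 163-th cyclotomic polynomial Φ_163(x), which is irreducible over Q and has degree φ(163) = 162. Hence [Q(α):Q] = φ(163) = 162.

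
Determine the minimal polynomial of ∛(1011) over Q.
m_α(x) = x^3 - 1011

α satisfies α^3 = 1011, so x^3 - 1011 annihilates α. By the rational root test, a rational root p/q (in lowest terms) of x^3 - 1011 would satisfy p^3 = 1011 q^3, forcing q = 1 and p^3 = 1011; but 1011 is not a perfect cube, contradiction. A monic cubic over Q with no rational root is irreducible (any nontrivial factorization would include a linear factor). Hence x^3 - 1011 is the minimal polynomial of α, and in particular [Q(α):Q] = 3.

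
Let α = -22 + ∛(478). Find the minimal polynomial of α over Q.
m_α(x) = x^3 + 66x^2 + 1452x + 10170

Set β = α + 22 = ∛(478), so β^3 = 478. Then (α + 22)^3 - 478 = 0, i.e. α is a root of g(x) = (x + 22)^3 - 478 = x^3 + 66x^2 + 1452x + 10170. Since g(x) = h(x + 22) where h(x) = x^3 - 478, and h is irreducible over Q (because 478 is not a perfect cube, so h has no rational root, and a monic cubic with no rational root is irreducible), g is also irreducible (irreducibility is preserved under the substitution x → x + 22). Hence m_α(x) = x^3 + 66x^2 + 1452x + 10170.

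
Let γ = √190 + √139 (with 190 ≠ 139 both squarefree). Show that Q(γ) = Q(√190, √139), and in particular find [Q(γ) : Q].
[Q(γ) : Q] = 4 (equivalently, Q(γ) = Q(√190, √139))

Obviously Q(γ) ⊆ Q(√190, √139), and [Q(√190, √139):Q] = 4 (since 190, 139 are distinct squarefree integers > 1 with 26410 not a perfect square). To show equality we compute the minimal polynomial of γ. From γ = √190 + √139: γ^2 = 190 + 2√(26410) + 139 = 329 + 2√(26410), so γ^2 - 329 = 2√(26410); squaring, (γ^2 - 329)^2 = 4·26410, i.e. γ^4 - 658γ^2 + 108241 - 105640 = 0, i.e. γ^4 - 658γ^2 + 2601 = 0. So γ is a root of x^4 - 658x^2 + 2601. This polynomial is irreducible over Q: it has no rational root (each ±√190 ± √139 is irrational), and any factorization into two quadratics over Q would force √(26410) ∈ Q (pairing opposite roots) or √190, √139 ∈ Q (other pairings), all impossible. Hence [Q(γ):Q] = 4 = [Q(√190, √139):Q], so Q(γ) = Q(√190, √139).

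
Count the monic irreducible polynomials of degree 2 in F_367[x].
There are 67161 monic irreducible polynomials of degree 2 over F_367

Each element of F_{367^2} that lies in no proper subfield is a root of exactly one monic irreducible of degree 2 over F_367, and each such polynomial has 2 distinct roots in F_{367^2}. By Möbius inversion the count is N_367(2) = (1/2) Σ_{d|2} μ(2/d) · 367^d = (1/2)(μ(2)·367^1 + μ(1)·367^2) = 134322/2 = 67161.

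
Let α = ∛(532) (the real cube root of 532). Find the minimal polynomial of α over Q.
m_α(x) = x^3 - 532

α satisfies α^3 = 532, so x^3 - 532 annihilates α. By the rational root test, a rational root p/q (in lowest terms) of x^3 - 532 would satisfy p^3 = 532 q^3, forcing q = 1 and p^3 = 532; but 532 is not a perfect cube, contradiction. A monic cubic over Q with no rational root is irreducible (any nontrivial factorization would include a linear factor). Hence x^3 - 532 is the minimal polynomial of α, and in particular [Q(α):Q] = 3.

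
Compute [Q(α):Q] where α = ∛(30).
[Q(α):Q] = 3

The minimal polynomial of α is x^3 - 30, irreducible over Q since 30 is not a perfect cube (so x^3 - 30 has no rational root). Hence [Q(α):Q] = deg(m_α) = 3.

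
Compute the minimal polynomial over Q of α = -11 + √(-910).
m_α(x) = x^2 + 22x + 1031

From α + 11 = √(-910), squaring gives (α + 11)^2 = -910, i.e. α^2 + 22α + 121 = -910, so α^2 + 22α + 1031 = 0. The discriminant of x^2 + 22x + 1031 is (22)^2 - 4·(1031) = 484 - 4124 = -3640, and 4·(-910) is not a perfect square in Q since -910 is squarefree and ≠ 1. Hence x^2 + 22x + 1031 is irreducible over Q and is the minimal polynomial of α.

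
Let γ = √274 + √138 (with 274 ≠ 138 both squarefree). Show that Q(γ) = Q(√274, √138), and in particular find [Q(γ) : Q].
[Q(γ) : Q] = 4 (equivalently, Q(γ) = Q(√274, √138))

Obviously Q(γ) ⊆ Q(√274, √138), and [Q(√274, √138):Q] = 4 (since 274, 138 are distinct squarefree integers > 1 with 37812 not a perfect square). To show equality we compute the minimal polynomial of γ. From γ = √274 + √138: γ^2 = 274 + 2√(37812) + 138 = 412 + 2√(37812), so γ^2 - 412 = 2√(37812); squaring, (γ^2 - 412)^2 = 4·37812, i.e. γ^4 - 824γ^2 + 169744 - 151248 = 0, i.e. γ^4 - 824γ^2 + 18496 = 0. So γ is a root of x^4 - 824x^2 + 18496. This polynomial is irreducible over Q: it has no rational root (each ±√274 ± √138 is irrational), and any factorization into two quadratics over Q would force √(37812) ∈ Q (pairing opposite roots) or √274, √138 ∈ Q (other pairings), all impossible. Hence [Q(γ):Q] = 4 = [Q(√274, √138):Q], so Q(γ) = Q(√274, √138).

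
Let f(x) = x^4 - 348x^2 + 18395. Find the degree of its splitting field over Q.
[K : Q] = 4

Solving the quadratic in x^2: x^2 = (348 ± √(348^2 - 4·18395))/2 = (348 ± √47524)/2 = (348 ± 218)/2, giving x^2 = 283 or x^2 = 65. So f(x) = (x^2 - 283)(x^2 - 65) and the roots of f are ±√283, ±√65. Hence the splitting field is K = Q(√283, √65). Since 283 and 65 are distinct squarefree integers > 1, their product 18395 is not a perfect square, so √65 ∉ Q(√283). By the tower law [K:Q] = [Q(√283,√65):Q(√283)] · [Q(√283):Q] = 2 · 2 = 4.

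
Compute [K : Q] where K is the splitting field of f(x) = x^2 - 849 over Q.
[K : Q] = 2

f(x) = x^2 - 849 factors as (x - √849)(x + √849). The splitting field is K = Q(√849). Since 849 is squarefree and > 1, it is not a perfect square, so x^2 - 849 is irreducible over Q and [Q(√849) : Q] = 2. Hence [K : Q] = 2.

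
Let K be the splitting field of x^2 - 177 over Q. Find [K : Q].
[K : Q] = 2

f(x) = x^2 - 177 factors as (x - √177)(x + √177). The splitting field is K = Q(√177). Since 177 is squarefree and > 1, it is not a perfect square, so x^2 - 177 is irreducible over Q and [Q(√177) : Q] = 2. Hence [K : Q] = 2.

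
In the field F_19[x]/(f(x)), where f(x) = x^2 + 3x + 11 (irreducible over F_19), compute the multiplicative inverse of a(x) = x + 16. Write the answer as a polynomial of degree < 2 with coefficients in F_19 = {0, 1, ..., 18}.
a(x)^(-1) ≡ 17x + 7 (mod f(x))

Since f is irreducible over F_19, F_19[x]/(f) is a field and a(x) ≠ 0 has an inverse. Apply the extended Euclidean algorithm to f(x) and a(x) in F_19[x]: f(x) = (x + 6)·a(x) + (10). The last nonzero remainder is the constant 10 = gcd(f, a) in F_19. Back-substituting through the division chain expresses 10 = s(x)·a(x) + t(x)·f(x) with s(x) ≡ 18x + 13 (mod f), so (18x + 13)·a(x) ≡ 10 (mod f). Multiplying by 10^(-1) ≡ 2 in F_19 gives a(x)^(-1) ≡ 2·(18x + 13) ≡ 17x + 7 (mod f). Check: (x + 16)·(17x + 7) = 17x^2 + 13x + 17 ≡ 1 (mod x^2 + 3x + 11).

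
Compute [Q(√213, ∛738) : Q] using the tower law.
[Q(√213, ∛738) : Q] = 6

Let L = Q(√213, ∛738). Since Q(√213) ⊂ L and [Q(√213):Q] = 2, the tower law gives 2 | [L:Q]. Likewise Q(∛738) ⊂ L with [Q(∛738):Q] = 3 (because 738 is not a perfect cube), so 3 | [L:Q]. As gcd(2,3) = 1, [L:Q] is divisible by 6. Conversely L is generated over Q by √213 and ∛738, so [L:Q] ≤ 2·3 = 6. Therefore [Q(√213, ∛738) : Q] = 6.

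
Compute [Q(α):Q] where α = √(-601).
[Q(α):Q] = 2

[Q(α):Q] equals the degree of the minimal polynomial of α. Here α^2 = -601 and x^2 + 601 is irreducible (d = -601 is squarefree, ≠ 1, hence not a square), so deg(m_α) = 2. Thus [Q(α):Q] = 2.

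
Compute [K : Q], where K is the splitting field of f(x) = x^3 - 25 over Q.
[K : Q] = 6

The roots of x^3 - 25 are ∛25, ω∛25, ω^2∛25 where ω = e^(2πi/3) is a primitive cube root of unity, so K = Q(∛25, ω). Now [Q(∛25):Q] = 3 (since 25 is not a perfect cube, x^3 - 25 is irreducible) and [Q(ω):Q] = 2. Both 2 and 3 divide [K:Q], and [K:Q] ≤ 3·2 = 6, so [K:Q] = 6. (Equivalently: Q(∛25) ⊂ R but ω ∉ R, so [K : Q(∛25)] = 2.)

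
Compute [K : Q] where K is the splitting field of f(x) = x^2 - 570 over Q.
[K : Q] = 2

f(x) = x^2 - 570 factors as (x - √570)(x + √570). The splitting field is K = Q(√570). Since 570 is squarefree and > 1, it is not a perfect square, so x^2 - 570 is irreducible over Q and [Q(√570) : Q] = 2. Hence [K : Q] = 2.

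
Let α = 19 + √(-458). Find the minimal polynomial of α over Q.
m_α(x) = x^2 - 38x + 819

From α - 19 = √(-458), squaring gives (α - 19)^2 = -458, i.e. α^2 - 38α + 361 = -458, so α^2 - 38α + 819 = 0. The discriminant of x^2 - 38x + 819 is (-38)^2 - 4·(819) = 1444 - 3276 = -1832, and 4·(-458) is not a perfect square in Q since -458 is squarefree and ≠ 1. Hence x^2 - 38x + 819 is irreducible over Q and is the minimal polynomial of α.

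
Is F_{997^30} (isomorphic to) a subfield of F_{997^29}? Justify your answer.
No: F_{997^30} is not a subfield of F_{997^29}

F_{p^m} embeds in F_{p^n} iff m | n. Here 30 ∤ 29 (since 29 = 0·30 + 29 with remainder 29 ≠ 0), so F_{997^30} is not a subfield of F_{997^29}. Equivalently: if it were, the tower law would give 30 = [F_{997^30}:F_997] dividing [F_{997^29}:F_997] = 29, contradiction.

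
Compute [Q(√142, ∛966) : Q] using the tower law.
[Q(√142, ∛966) : Q] = 6

Let L = Q(√142, ∛966). Since Q(√142) ⊂ L and [Q(√142):Q] = 2, the tower law gives 2 | [L:Q]. Likewise Q(∛966) ⊂ L with [Q(∛966):Q] = 3 (because 966 is not a perfect cube), so 3 | [L:Q]. As gcd(2,3) = 1, [L:Q] is divisible by 6. Conversely L is generated over Q by √142 and ∛966, so [L:Q] ≤ 2·3 = 6. Therefore [Q(√142, ∛966) : Q] = 6.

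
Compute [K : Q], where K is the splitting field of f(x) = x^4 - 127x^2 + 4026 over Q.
[K : Q] = 4

Solving the quadratic in x^2: x^2 = (127 ± √(127^2 - 4·4026))/2 = (127 ± √25)/2 = (127 ± 5)/2, giving x^2 = 66 or x^2 = 61. So f(x) = (x^2 - 66)(x^2 - 61) and the roots of f are ±√66, ±√61. Hence the splitting field is K = Q(√66, √61). Since 66 and 61 are distinct squarefree integers > 1, their product 4026 is not a perfect square, so √61 ∉ Q(√66). By the tower law [K:Q] = [Q(√66,√61):Q(√66)] · [Q(√66):Q] = 2 · 2 = 4.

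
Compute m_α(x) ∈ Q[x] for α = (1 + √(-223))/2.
m_α(x) = x^2 - x + 56

From 2α - 1 = √(-223), squaring gives (2α - 1)^2 = -223, i.e. 4α^2 - 4α + 1 = -223, so α^2 - α + (1 + 223)/4 = 0. Since -223 ≡ 1 (mod 4), (1 + 223)/4 = 56 ∈ Z. The polynomial x^2 - x + 56 has discriminant 1 - 4·(56) = -223, which is not a perfect square in Q (d = -223 is squarefree and ≠ 1), so x^2 - x + 56 is irreducible over Q. It is the minimal polynomial of α.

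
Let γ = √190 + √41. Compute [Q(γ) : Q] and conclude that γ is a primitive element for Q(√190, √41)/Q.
[Q(γ) : Q] = 4 (equivalently, Q(γ) = Q(√190, √41))

Obviously Q(γ) ⊆ Q(√190, √41), and [Q(√190, √41):Q] = 4 (since 190, 41 are distinct squarefree integers > 1 with 7790 not a perfect square). To show equality we compute the minimal polynomial of γ. From γ = √190 + √41: γ^2 = 190 + 2√(7790) + 41 = 231 + 2√(7790), so γ^2 - 231 = 2√(7790); squaring, (γ^2 - 231)^2 = 4·7790, i.e. γ^4 - 462γ^2 + 53361 - 31160 = 0, i.e. γ^4 - 462γ^2 + 22201 = 0. So γ is a root of x^4 - 462x^2 + 22201. This polynomial is irreducible over Q: it has no rational root (each ±√190 ± √41 is irrational), and any factorization into two quadratics over Q would force √(7790) ∈ Q (pairing opposite roots) or √190, √41 ∈ Q (other pairings), all impossible. Hence [Q(γ):Q] = 4 = [Q(√190, √41):Q], so Q(γ) = Q(√190, √41).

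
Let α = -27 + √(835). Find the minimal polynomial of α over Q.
m_α(x) = x^2 + 54x - 106

From α + 27 = √(835), squaring gives (α + 27)^2 = 835, i.e. α^2 + 54α + 729 = 835, so α^2 + 54α - 106 = 0. The discriminant of x^2 + 54x - 106 is (54)^2 - 4·(-106) = 2916 + 424 = 3340, and 4·(835) is not a perfect square in Q since 835 is squarefree and ≠ 1. Hence x^2 + 54x - 106 is irreducible over Q and is the minimal polynomial of α.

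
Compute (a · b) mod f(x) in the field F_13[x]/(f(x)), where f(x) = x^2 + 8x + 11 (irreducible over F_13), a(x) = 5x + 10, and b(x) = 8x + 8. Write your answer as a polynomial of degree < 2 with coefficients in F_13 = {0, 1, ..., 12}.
a · b ≡ 8x + 4 (mod f(x))

Multiply in F_13[x]: a(x)·b(x) = (5x + 10)·(8x + 8) = x^2 + 3x + 2. This has degree ≥ 2, so divide by f(x) over F_13: x^2 + 3x + 2 = (1)·(x^2 + 8x + 11) + (8x + 4). Hence a·b ≡ 8x + 4 (mod f). (F_13[x]/(f) is a field with 13^2 = 169 elements since f is irreducible of degree 2.)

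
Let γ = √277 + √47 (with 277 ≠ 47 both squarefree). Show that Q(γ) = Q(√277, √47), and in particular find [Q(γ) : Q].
[Q(γ) : Q] = 4 (equivalently, Q(γ) = Q(√277, √47))

Obviously Q(γ) ⊆ Q(√277, √47), and [Q(√277, √47):Q] = 4 (since 277, 47 are distinct squarefree integers > 1 with 13019 not a perfect square). To show equality we compute the minimal polynomial of γ. From γ = √277 + √47: γ^2 = 277 + 2√(13019) + 47 = 324 + 2√(13019), so γ^2 - 324 = 2√(13019); squaring, (γ^2 - 324)^2 = 4·13019, i.e. γ^4 - 648γ^2 + 104976 - 52076 = 0, i.e. γ^4 - 648γ^2 + 52900 = 0. So γ is a root of x^4 - 648x^2 + 52900. This polynomial is irreducible over Q: it has no rational root (each ±√277 ± √47 is irrational), and any factorization into two quadratics over Q would force √(13019) ∈ Q (pairing opposite roots) or √277, √47 ∈ Q (other pairings), all impossible. Hence [Q(γ):Q] = 4 = [Q(√277, √47):Q], so Q(γ) = Q(√277, √47).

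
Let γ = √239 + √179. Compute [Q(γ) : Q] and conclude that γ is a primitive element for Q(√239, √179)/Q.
[Q(γ) : Q] = 4 (equivalently, Q(γ) = Q(√239, √179))

Obviously Q(γ) ⊆ Q(√239, √179), and [Q(√239, √179):Q] = 4 (since 239, 179 are distinct squarefree integers > 1 with 42781 not a perfect square). To show equality we compute the minimal polynomial of γ. From γ = √239 + √179: γ^2 = 239 + 2√(42781) + 179 = 418 + 2√(42781), so γ^2 - 418 = 2√(42781); squaring, (γ^2 - 418)^2 = 4·42781, i.e. γ^4 - 836γ^2 + 174724 - 171124 = 0, i.e. γ^4 - 836γ^2 + 3600 = 0. So γ is a root of x^4 - 836x^2 + 3600. This polynomial is irreducible over Q: it has no rational root (each ±√239 ± √179 is irrational), and any factorization into two quadratics over Q would force √(42781) ∈ Q (pairing opposite roots) or √239, √179 ∈ Q (other pairings), all impossible. Hence [Q(γ):Q] = 4 = [Q(√239, √179):Q], so Q(γ) = Q(√239, √179).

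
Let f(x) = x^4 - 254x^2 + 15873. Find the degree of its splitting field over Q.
[K : Q] = 4

Solving the quadratic in x^2: x^2 = (254 ± √(254^2 - 4·15873))/2 = (254 ± √1024)/2 = (254 ± 32)/2, giving x^2 = 111 or x^2 = 143. So f(x) = (x^2 - 111)(x^2 - 143) and the roots of f are ±√111, ±√143. Hence the splitting field is K = Q(√111, √143). Since 111 and 143 are distinct squarefree integers > 1, their product 15873 is not a perfect square, so √143 ∉ Q(√111). By the tower law [K:Q] = [Q(√111,√143):Q(√111)] · [Q(√111):Q] = 2 · 2 = 4.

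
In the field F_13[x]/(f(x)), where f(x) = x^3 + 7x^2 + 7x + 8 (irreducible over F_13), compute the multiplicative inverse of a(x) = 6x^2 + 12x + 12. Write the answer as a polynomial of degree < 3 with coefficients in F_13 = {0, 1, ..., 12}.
a(x)^(-1) ≡ 11x^2 + 5x + 7 (mod f(x))

Since f is irreducible over F_13, F_13[x]/(f) is a field and a(x) ≠ 0 has an inverse. Apply the extended Euclidean algorithm to f(x) and a(x) in F_13[x]: f(x) = (11x + 3)·a(x) + (8x + 11);  a(x) = (4x + 9)·(8x + 11) + (4). The last nonzero remainder is the constant 4 = gcd(f, a) in F_13. Back-substituting through the division chain expresses 4 = s(x)·a(x) + t(x)·f(x) with s(x) ≡ 5x^2 + 7x + 2 (mod f), so (5x^2 + 7x + 2)·a(x) ≡ 4 (mod f). Multiplying by 4^(-1) ≡ 10 in F_13 gives a(x)^(-1) ≡ 10·(5x^2 + 7x + 2) ≡ 11x^2 + 5x + 7 (mod f). Check: (6x^2 + 12x + 12)·(11x^2 + 5x + 7) = x^4 + 6x^3 + x + 6 ≡ 1 (mod x^3 + 7x^2 + 7x + 8).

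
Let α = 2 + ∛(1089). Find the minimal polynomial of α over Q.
m_α(x) = x^3 - 6x^2 + 12x - 1097

Set β = α - 2 = ∛(1089), so β^3 = 1089. Then (α - 2)^3 - 1089 = 0, i.e. α is a root of g(x) = (x - 2)^3 - 1089 = x^3 - 6x^2 + 12x - 1097. Since g(x) = h(x - 2) where h(x) = x^3 - 1089, and h is irreducible over Q (because 1089 is not a perfect cube, so h has no rational root, and a monic cubic with no rational root is irreducible), g is also irreducible (irreducibility is preserved under the substitution x → x - 2). Hence m_α(x) = x^3 - 6x^2 + 12x - 1097.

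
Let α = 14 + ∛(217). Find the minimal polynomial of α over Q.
m_α(x) = x^3 - 42x^2 + 588x - 2961

Set β = α - 14 = ∛(217), so β^3 = 217. Then (α - 14)^3 - 217 = 0, i.e. α is a root of g(x) = (x - 14)^3 - 217 = x^3 - 42x^2 + 588x - 2961. Since g(x) = h(x - 14) where h(x) = x^3 - 217, and h is irreducible over Q (because 217 is not a perfect cube, so h has no rational root, and a monic cubic with no rational root is irreducible), g is also irreducible (irreducibility is preserved under the substitution x → x - 14). Hence m_α(x) = x^3 - 42x^2 + 588x - 2961.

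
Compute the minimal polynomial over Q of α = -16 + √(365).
m_α(x) = x^2 + 32x - 109

From α + 16 = √(365), squaring gives (α + 16)^2 = 365, i.e. α^2 + 32α + 256 = 365, so α^2 + 32α - 109 = 0. The discriminant of x^2 + 32x - 109 is (32)^2 - 4·(-109) = 1024 + 436 = 1460, and 4·(365) is not a perfect square in Q since 365 is squarefree and ≠ 1. Hence x^2 + 32x - 109 is irreducible over Q and is the minimal polynomial of α.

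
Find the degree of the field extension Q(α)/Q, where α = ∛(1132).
[Q(α):Q] = 3

The minimal polynomial of α is x^3 - 1132, irreducible over Q since 1132 is not a perfect cube (so x^3 - 1132 has no rational root). Hence [Q(α):Q] = deg(m_α) = 3.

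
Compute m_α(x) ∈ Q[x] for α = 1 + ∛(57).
m_α(x) = x^3 - 3x^2 + 3x - 58

Set β = α - 1 = ∛(57), so β^3 = 57. Then (α - 1)^3 - 57 = 0, i.e. α is a root of g(x) = (x - 1)^3 - 57 = x^3 - 3x^2 + 3x - 58. Since g(x) = h(x - 1) where h(x) = x^3 - 57, and h is irreducible over Q (because 57 is not a perfect cube, so h has no rational root, and a monic cubic with no rational root is irreducible), g is also irreducible (irreducibility is preserved under the substitution x → x - 1). Hence m_α(x) = x^3 - 3x^2 + 3x - 58.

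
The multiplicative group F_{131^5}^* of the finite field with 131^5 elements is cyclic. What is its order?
|F_{131^5}^*| = 38579489650

F_{131^5} has 131^5 = 38579489651 elements; its multiplicative group consists of all nonzero elements, so |F_{131^5}^*| = 38579489651 - 1 = 38579489650. (It is cyclic since any finite subgroup of the multiplicative group of a field is cyclic.)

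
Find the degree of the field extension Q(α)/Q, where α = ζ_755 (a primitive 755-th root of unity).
[Q(α):Q] = 600

The minimal polynomial of ζ_755 over Q is the 755-th cyclotomic polynomial Φ_755(x), which is irreducible over Q and has degree φ(755) = 600. Hence [Q(α):Q] = φ(755) = 600.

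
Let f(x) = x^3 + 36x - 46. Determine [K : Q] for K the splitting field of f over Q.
[K : Q] = 6

By the rational root test, any rational root of the monic integer polynomial f(x) = x^3 + 36x - 46 must be an integer dividing the constant term -46, i.e. one of ±{1, 2, 23, 46}. Evaluating: f(1) = -9, f(-1) = -83, f(2) = 34, f(-2) = -126, f(23) = 12949, f(-23) = -13041, f(46) = 98946, f(-46) = -99038; none is 0, so f has no rational root and is therefore irreducible over Q (a cubic with no linear factor over a field is irreducible). For an irreducible cubic, the Galois group is A_3 or S_3 according as the discriminant disc(f) = -4a^3 - 27b^2 = -4·(36)^3 - 27·(-46)^2 = -243756 is or is not a square in Q. Here disc(f) = -243756 is not a perfect square in Q, so the Galois group of f over Q is not contained in A_3 and must be all of S_3. The splitting field has degree |S_3| = 6 over Q, so [K : Q] = 6.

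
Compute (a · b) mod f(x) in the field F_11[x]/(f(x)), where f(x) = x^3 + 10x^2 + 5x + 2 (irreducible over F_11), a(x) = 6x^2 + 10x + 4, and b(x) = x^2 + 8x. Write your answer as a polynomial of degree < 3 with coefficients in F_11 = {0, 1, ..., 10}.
a · b ≡ 8x^2 + 8x + 4 (mod f(x))

Multiply in F_11[x]: a(x)·b(x) = (6x^2 + 10x + 4)·(x^2 + 8x) = 6x^4 + 3x^3 + 7x^2 + 10x. This has degree ≥ 3, so divide by f(x) over F_11: 6x^4 + 3x^3 + 7x^2 + 10x = (6x + 9)·(x^3 + 10x^2 + 5x + 2) + (8x^2 + 8x + 4). Hence a·b ≡ 8x^2 + 8x + 4 (mod f). (F_11[x]/(f) is a field with 11^3 = 1331 elements since f is irreducible of degree 3.)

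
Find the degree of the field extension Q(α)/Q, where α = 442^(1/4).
[Q(α):Q] = 4

α is a root of x^4 - 442. By Eisenstein's criterion at the prime p = 2 (which divides the constant term 442 but p^2 = 4 does not, since 442 is squarefree), x^4 - 442 is irreducible over Q. Hence [Q(α):Q] = 4.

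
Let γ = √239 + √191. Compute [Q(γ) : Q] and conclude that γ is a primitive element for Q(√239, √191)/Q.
[Q(γ) : Q] = 4 (equivalently, Q(γ) = Q(√239, √191))

Obviously Q(γ) ⊆ Q(√239, √191), and [Q(√239, √191):Q] = 4 (since 239, 191 are distinct squarefree integers > 1 with 45649 not a perfect square). To show equality we compute the minimal polynomial of γ. From γ = √239 + √191: γ^2 = 239 + 2√(45649) + 191 = 430 + 2√(45649), so γ^2 - 430 = 2√(45649); squaring, (γ^2 - 430)^2 = 4·45649, i.e. γ^4 - 860γ^2 + 184900 - 182596 = 0, i.e. γ^4 - 860γ^2 + 2304 = 0. So γ is a root of x^4 - 860x^2 + 2304. This polynomial is irreducible over Q: it has no rational root (each ±√239 ± √191 is irrational), and any factorization into two quadratics over Q would force √(45649) ∈ Q (pairing opposite roots) or √239, √191 ∈ Q (other pairings), all impossible. Hence [Q(γ):Q] = 4 = [Q(√239, √191):Q], so Q(γ) = Q(√239, √191).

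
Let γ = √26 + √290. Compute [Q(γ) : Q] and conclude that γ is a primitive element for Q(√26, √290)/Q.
[Q(γ) : Q] = 4 (equivalently, Q(γ) = Q(√26, √290))

Obviously Q(γ) ⊆ Q(√26, √290), and [Q(√26, √290):Q] = 4 (since 26, 290 are distinct squarefree integers > 1 with 7540 not a perfect square). To show equality we compute the minimal polynomial of γ. From γ = √26 + √290: γ^2 = 26 + 2√(7540) + 290 = 316 + 2√(7540), so γ^2 - 316 = 2√(7540); squaring, (γ^2 - 316)^2 = 4·7540, i.e. γ^4 - 632γ^2 + 99856 - 30160 = 0, i.e. γ^4 - 632γ^2 + 69696 = 0. So γ is a root of x^4 - 632x^2 + 69696. This polynomial is irreducible over Q: it has no rational root (each ±√26 ± √290 is irrational), and any factorization into two quadratics over Q would force √(7540) ∈ Q (pairing opposite roots) or √26, √290 ∈ Q (other pairings), all impossible. Hence [Q(γ):Q] = 4 = [Q(√26, √290):Q], so Q(γ) = Q(√26, √290).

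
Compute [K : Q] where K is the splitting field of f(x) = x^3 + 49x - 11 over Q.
[K : Q] = 6

By the rational root test, any rational root of the monic integer polynomial f(x) = x^3 + 49x - 11 must be an integer dividing the constant term -11, i.e. one of ±{1, 11}. Evaluating: f(1) = 39, f(-1) = -61, f(11) = 1859, f(-11) = -1881; none is 0, so f has no rational root and is therefore irreducible over Q (a cubic with no linear factor over a field is irreducible). For an irreducible cubic, the Galois group is A_3 or S_3 according as the discriminant disc(f) = -4a^3 - 27b^2 = -4·(49)^3 - 27·(-11)^2 = -473863 is or is not a square in Q. Here disc(f) = -473863 is not a perfect square in Q, so the Galois group of f over Q is not contained in A_3 and must be all of S_3. The splitting field has degree |S_3| = 6 over Q, so [K : Q] = 6.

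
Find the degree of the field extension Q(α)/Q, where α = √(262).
[Q(α):Q] = 2

[Q(α):Q] equals the degree of the minimal polynomial of α. Here α^2 = 262 and x^2 - 262 is irreducible (d = 262 is squarefree, ≠ 1, hence not a square), so deg(m_α) = 2. Thus [Q(α):Q] = 2.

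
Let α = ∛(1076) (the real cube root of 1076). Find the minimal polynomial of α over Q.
m_α(x) = x^3 - 1076

α satisfies α^3 = 1076, so x^3 - 1076 annihilates α. By the rational root test, a rational root p/q (in lowest terms) of x^3 - 1076 would satisfy p^3 = 1076 q^3, forcing q = 1 and p^3 = 1076; but 1076 is not a perfect cube, contradiction. A monic cubic over Q with no rational root is irreducible (any nontrivial factorization would include a linear factor). Hence x^3 - 1076 is the minimal polynomial of α, and in particular [Q(α):Q] = 3.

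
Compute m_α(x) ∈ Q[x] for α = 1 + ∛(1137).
m_α(x) = x^3 - 3x^2 + 3x - 1138

Set β = α - 1 = ∛(1137), so β^3 = 1137. Then (α - 1)^3 - 1137 = 0, i.e. α is a root of g(x) = (x - 1)^3 - 1137 = x^3 - 3x^2 + 3x - 1138. Since g(x) = h(x - 1) where h(x) = x^3 - 1137, and h is irreducible over Q (because 1137 is not a perfect cube, so h has no rational root, and a monic cubic with no rational root is irreducible), g is also irreducible (irreducibility is preserved under the substitution x → x - 1). Hence m_α(x) = x^3 - 3x^2 + 3x - 1138.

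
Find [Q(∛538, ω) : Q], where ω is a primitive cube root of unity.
[Q(∛538, ω) : Q] = 6

[Q(∛538):Q] = 3 (min poly x^3 - 538, irreducible since 538 is not a perfect cube). [Q(ω):Q] = 2 (min poly x^2 + x + 1). Since Q(∛538) ⊂ R and ω ∉ R, we have ω ∉ Q(∛538), so x^2 + x + 1 remains irreducible over Q(∛538) and [Q(∛538, ω) : Q(∛538)] = 2. By the tower law, [Q(∛538, ω) : Q] = 3 · 2 = 6. (In fact Q(∛538, ω) is the splitting field of x^3 - 538 over Q.)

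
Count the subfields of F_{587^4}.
F_{587^4} has 3 subfields

The subfields of F_{p^n} are exactly the fields F_{p^d} for d | n (each is the fixed field of the unique index-d subgroup of Gal(F_{p^n}/F_p) ≅ Z/nZ). The divisors of n = 4 are {1, 2, 4}, giving 3 subfields: F_{587^1}, F_{587^2}, F_{587^4}.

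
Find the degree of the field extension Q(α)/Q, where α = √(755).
[Q(α):Q] = 2

[Q(α):Q] equals the degree of the minimal polynomial of α. Here α^2 = 755 and x^2 - 755 is irreducible (d = 755 is squarefree, ≠ 1, hence not a square), so deg(m_α) = 2. Thus [Q(α):Q] = 2.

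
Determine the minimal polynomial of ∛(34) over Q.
m_α(x) = x^3 - 34

α satisfies α^3 = 34, so x^3 - 34 annihilates α. By the rational root test, a rational root p/q (in lowest terms) of x^3 - 34 would satisfy p^3 = 34 q^3, forcing q = 1 and p^3 = 34; but 34 is not a perfect cube, contradiction. A monic cubic over Q with no rational root is irreducible (any nontrivial factorization would include a linear factor). Hence x^3 - 34 is the minimal polynomial of α, and in particular [Q(α):Q] = 3.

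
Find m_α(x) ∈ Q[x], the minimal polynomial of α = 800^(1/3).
m_α(x) = x^3 - 800

α satisfies α^3 = 800, so x^3 - 800 annihilates α. By the rational root test, a rational root p/q (in lowest terms) of x^3 - 800 would satisfy p^3 = 800 q^3, forcing q = 1 and p^3 = 800; but 800 is not a perfect cube, contradiction. A monic cubic over Q with no rational root is irreducible (any nontrivial factorization would include a linear factor). Hence x^3 - 800 is the minimal polynomial of α, and in particular [Q(α):Q] = 3.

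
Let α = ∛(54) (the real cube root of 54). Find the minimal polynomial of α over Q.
m_α(x) = x^3 - 54

α satisfies α^3 = 54, so x^3 - 54 annihilates α. By the rational root test, a rational root p/q (in lowest terms) of x^3 - 54 would satisfy p^3 = 54 q^3, forcing q = 1 and p^3 = 54; but 54 is not a perfect cube, contradiction. A monic cubic over Q with no rational root is irreducible (any nontrivial factorization would include a linear factor). Hence x^3 - 54 is the minimal polynomial of α, and in particular [Q(α):Q] = 3.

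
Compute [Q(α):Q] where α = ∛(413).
[Q(α):Q] = 3

The minimal polynomial of α is x^3 - 413, irreducible over Q since 413 is not a perfect cube (so x^3 - 413 has no rational root). Hence [Q(α):Q] = deg(m_α) = 3.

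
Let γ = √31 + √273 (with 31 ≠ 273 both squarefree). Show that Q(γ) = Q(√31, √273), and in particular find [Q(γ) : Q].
[Q(γ) : Q] = 4 (equivalently, Q(γ) = Q(√31, √273))

Obviously Q(γ) ⊆ Q(√31, √273), and [Q(√31, √273):Q] = 4 (since 31, 273 are distinct squarefree integers > 1 with 8463 not a perfect square). To show equality we compute the minimal polynomial of γ. From γ = √31 + √273: γ^2 = 31 + 2√(8463) + 273 = 304 + 2√(8463), so γ^2 - 304 = 2√(8463); squaring, (γ^2 - 304)^2 = 4·8463, i.e. γ^4 - 608γ^2 + 92416 - 33852 = 0, i.e. γ^4 - 608γ^2 + 58564 = 0. So γ is a root of x^4 - 608x^2 + 58564. This polynomial is irreducible over Q: it has no rational root (each ±√31 ± √273 is irrational), and any factorization into two quadratics over Q would force √(8463) ∈ Q (pairing opposite roots) or √31, √273 ∈ Q (other pairings), all impossible. Hence [Q(γ):Q] = 4 = [Q(√31, √273):Q], so Q(γ) = Q(√31, √273).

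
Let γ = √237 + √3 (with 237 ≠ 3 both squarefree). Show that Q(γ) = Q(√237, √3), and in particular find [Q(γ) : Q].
[Q(γ) : Q] = 4 (equivalently, Q(γ) = Q(√237, √3))

Obviously Q(γ) ⊆ Q(√237, √3), and [Q(√237, √3):Q] = 4 (since 237, 3 are distinct squarefree integers > 1 with 711 not a perfect square). To show equality we compute the minimal polynomial of γ. From γ = √237 + √3: γ^2 = 237 + 2√(711) + 3 = 240 + 2√(711), so γ^2 - 240 = 2√(711); squaring, (γ^2 - 240)^2 = 4·711, i.e. γ^4 - 480γ^2 + 57600 - 2844 = 0, i.e. γ^4 - 480γ^2 + 54756 = 0. So γ is a root of x^4 - 480x^2 + 54756. This polynomial is irreducible over Q: it has no rational root (each ±√237 ± √3 is irrational), and any factorization into two quadratics over Q would force √(711) ∈ Q (pairing opposite roots) or √237, √3 ∈ Q (other pairings), all impossible. Hence [Q(γ):Q] = 4 = [Q(√237, √3):Q], so Q(γ) = Q(√237, √3).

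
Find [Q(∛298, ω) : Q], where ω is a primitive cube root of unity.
[Q(∛298, ω) : Q] = 6

[Q(∛298):Q] = 3 (min poly x^3 - 298, irreducible since 298 is not a perfect cube). [Q(ω):Q] = 2 (min poly x^2 + x + 1). Since Q(∛298) ⊂ R and ω ∉ R, we have ω ∉ Q(∛298), so x^2 + x + 1 remains irreducible over Q(∛298) and [Q(∛298, ω) : Q(∛298)] = 2. By the tower law, [Q(∛298, ω) : Q] = 3 · 2 = 6. (In fact Q(∛298, ω) is the splitting field of x^3 - 298 over Q.)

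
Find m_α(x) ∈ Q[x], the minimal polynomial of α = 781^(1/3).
m_α(x) = x^3 - 781

α satisfies α^3 = 781, so x^3 - 781 annihilates α. By the rational root test, a rational root p/q (in lowest terms) of x^3 - 781 would satisfy p^3 = 781 q^3, forcing q = 1 and p^3 = 781; but 781 is not a perfect cube, contradiction. A monic cubic over Q with no rational root is irreducible (any nontrivial factorization would include a linear factor). Hence x^3 - 781 is the minimal polynomial of α, and in particular [Q(α):Q] = 3.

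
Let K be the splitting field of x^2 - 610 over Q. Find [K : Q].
[K : Q] = 2

f(x) = x^2 - 610 factors as (x - √610)(x + √610). The splitting field is K = Q(√610). Since 610 is squarefree and > 1, it is not a perfect square, so x^2 - 610 is irreducible over Q and [Q(√610) : Q] = 2. Hence [K : Q] = 2.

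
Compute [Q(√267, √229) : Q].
[Q(√267, √229) : Q] = 4

[Q(√267):Q] = 2 (min poly x^2 - 267, irreducible since 267 is squarefree > 1). For the top step, suppose √229 ∈ Q(√267), say √229 = c + d√267 with c, d ∈ Q. Squaring: 229 = c^2 + 267d^2 + 2cd√267. Since √267 ∉ Q this forces 2cd = 0. If d = 0 then √229 = c ∈ Q, contradicting 229 squarefree > 1. If c = 0 then 229 = 267d^2, so 267·229 = (267d)^2 is a perfect square in Q — but 267·229 = 61143 is not a perfect square (since 267 and 229 are distinct squarefree integers). Contradiction. Hence √229 ∉ Q(√267), so x^2 - 229 stays irreducible over Q(√267) and [Q(√267, √229) : Q(√267)] = 2. By the tower law, [Q(√267, √229) : Q] = 2 · 2 = 4.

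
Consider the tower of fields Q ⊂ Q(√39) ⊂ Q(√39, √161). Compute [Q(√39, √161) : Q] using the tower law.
[Q(√39, √161) : Q] = 4

[Q(√39):Q] = 2 (min poly x^2 - 39, irreducible since 39 is squarefree > 1). For the top step, suppose √161 ∈ Q(√39), say √161 = c + d√39 with c, d ∈ Q. Squaring: 161 = c^2 + 39d^2 + 2cd√39. Since √39 ∉ Q this forces 2cd = 0. If d = 0 then √161 = c ∈ Q, contradicting 161 squarefree > 1. If c = 0 then 161 = 39d^2, so 39·161 = (39d)^2 is a perfect square in Q — but 39·161 = 6279 is not a perfect square (since 39 and 161 are distinct squarefree integers). Contradiction. Hence √161 ∉ Q(√39), so x^2 - 161 stays irreducible over Q(√39) and [Q(√39, √161) : Q(√39)] = 2. By the tower law, [Q(√39, √161) : Q] = 2 · 2 = 4.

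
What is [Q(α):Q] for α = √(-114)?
[Q(α):Q] = 2

[Q(α):Q] equals the degree of the minimal polynomial of α. Here α^2 = -114 and x^2 + 114 is irreducible (d = -114 is squarefree, ≠ 1, hence not a square), so deg(m_α) = 2. Thus [Q(α):Q] = 2.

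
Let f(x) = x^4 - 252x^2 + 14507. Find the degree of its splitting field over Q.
[K : Q] = 4

Solving the quadratic in x^2: x^2 = (252 ± √(252^2 - 4·14507))/2 = (252 ± √5476)/2 = (252 ± 74)/2, giving x^2 = 163 or x^2 = 89. So f(x) = (x^2 - 163)(x^2 - 89) and the roots of f are ±√163, ±√89. Hence the splitting field is K = Q(√163, √89). Since 163 and 89 are distinct squarefree integers > 1, their product 14507 is not a perfect square, so √89 ∉ Q(√163). By the tower law [K:Q] = [Q(√163,√89):Q(√163)] · [Q(√163):Q] = 2 · 2 = 4.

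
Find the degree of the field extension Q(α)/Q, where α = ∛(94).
[Q(α):Q] = 3

The minimal polynomial of α is x^3 - 94, irreducible over Q since 94 is not a perfect cube (so x^3 - 94 has no rational root). Hence [Q(α):Q] = deg(m_α) = 3.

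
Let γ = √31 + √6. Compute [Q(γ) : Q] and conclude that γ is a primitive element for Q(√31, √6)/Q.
[Q(γ) : Q] = 4 (equivalently, Q(γ) = Q(√31, √6))

Obviously Q(γ) ⊆ Q(√31, √6), and [Q(√31, √6):Q] = 4 (since 31, 6 are distinct squarefree integers > 1 with 186 not a perfect square). To show equality we compute the minimal polynomial of γ. From γ = √31 + √6: γ^2 = 31 + 2√(186) + 6 = 37 + 2√(186), so γ^2 - 37 = 2√(186); squaring, (γ^2 - 37)^2 = 4·186, i.e. γ^4 - 74γ^2 + 1369 - 744 = 0, i.e. γ^4 - 74γ^2 + 625 = 0. So γ is a root of x^4 - 74x^2 + 625. This polynomial is irreducible over Q: it has no rational root (each ±√31 ± √6 is irrational), and any factorization into two quadratics over Q would force √(186) ∈ Q (pairing opposite roots) or √31, √6 ∈ Q (other pairings), all impossible. Hence [Q(γ):Q] = 4 = [Q(√31, √6):Q], so Q(γ) = Q(√31, √6).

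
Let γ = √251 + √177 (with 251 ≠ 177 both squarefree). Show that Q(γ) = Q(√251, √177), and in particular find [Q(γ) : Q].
[Q(γ) : Q] = 4 (equivalently, Q(γ) = Q(√251, √177))

Obviously Q(γ) ⊆ Q(√251, √177), and [Q(√251, √177):Q] = 4 (since 251, 177 are distinct squarefree integers > 1 with 44427 not a perfect square). To show equality we compute the minimal polynomial of γ. From γ = √251 + √177: γ^2 = 251 + 2√(44427) + 177 = 428 + 2√(44427), so γ^2 - 428 = 2√(44427); squaring, (γ^2 - 428)^2 = 4·44427, i.e. γ^4 - 856γ^2 + 183184 - 177708 = 0, i.e. γ^4 - 856γ^2 + 5476 = 0. So γ is a root of x^4 - 856x^2 + 5476. This polynomial is irreducible over Q: it has no rational root (each ±√251 ± √177 is irrational), and any factorization into two quadratics over Q would force √(44427) ∈ Q (pairing opposite roots) or √251, √177 ∈ Q (other pairings), all impossible. Hence [Q(γ):Q] = 4 = [Q(√251, √177):Q], so Q(γ) = Q(√251, √177).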